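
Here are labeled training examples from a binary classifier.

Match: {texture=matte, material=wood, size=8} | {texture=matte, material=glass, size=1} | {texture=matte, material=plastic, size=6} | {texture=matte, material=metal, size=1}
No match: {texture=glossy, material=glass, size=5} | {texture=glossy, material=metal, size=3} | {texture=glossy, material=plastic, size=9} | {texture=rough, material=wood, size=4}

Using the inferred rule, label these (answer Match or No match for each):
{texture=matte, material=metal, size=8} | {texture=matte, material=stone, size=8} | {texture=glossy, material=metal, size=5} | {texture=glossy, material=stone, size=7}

Match, Match, No match, No match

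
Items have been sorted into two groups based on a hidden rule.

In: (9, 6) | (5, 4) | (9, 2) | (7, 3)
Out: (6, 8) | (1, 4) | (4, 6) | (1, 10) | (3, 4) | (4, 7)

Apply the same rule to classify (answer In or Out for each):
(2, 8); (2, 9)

'In' ⟺ first > second.
(2, 8) — 2 < 8, hence Out. (2, 9) — 2 < 9, hence Out.

Out, Out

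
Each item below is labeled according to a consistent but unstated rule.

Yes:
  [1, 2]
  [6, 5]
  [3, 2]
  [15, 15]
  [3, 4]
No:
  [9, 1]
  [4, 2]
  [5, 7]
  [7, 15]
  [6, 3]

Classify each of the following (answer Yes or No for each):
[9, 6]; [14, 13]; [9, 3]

A rule that fits every label: |first − second| ≤ 1 — true of each 'Yes' example, false of each 'No' one.
[9, 6]: |9−6| = 3 — does not satisfy this, so No.
[14, 13]: |14−13| = 1 — passes, so Yes.
[9, 3]: |9−3| = 6 — does not satisfy this, so No.

No, Yes, No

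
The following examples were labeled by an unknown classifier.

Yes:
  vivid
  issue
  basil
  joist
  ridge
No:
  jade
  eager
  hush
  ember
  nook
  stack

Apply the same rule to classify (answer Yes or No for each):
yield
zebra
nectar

All 'Yes' examples share one property — contains 'i' — and every 'No' example lacks it.

Yes, No, No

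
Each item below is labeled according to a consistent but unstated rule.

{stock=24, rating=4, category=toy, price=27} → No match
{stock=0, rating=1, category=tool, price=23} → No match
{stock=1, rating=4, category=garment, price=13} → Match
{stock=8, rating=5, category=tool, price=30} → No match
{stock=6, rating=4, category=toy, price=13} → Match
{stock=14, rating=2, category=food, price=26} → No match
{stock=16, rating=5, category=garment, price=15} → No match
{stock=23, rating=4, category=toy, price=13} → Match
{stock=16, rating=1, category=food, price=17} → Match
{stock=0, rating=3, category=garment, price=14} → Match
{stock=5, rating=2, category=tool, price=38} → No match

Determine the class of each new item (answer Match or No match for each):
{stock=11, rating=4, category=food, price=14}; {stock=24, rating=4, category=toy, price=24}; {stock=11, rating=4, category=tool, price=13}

The rule appears to be: rating ≤ 4 AND price ≤ 17.
{stock=11, rating=4, category=food, price=14}: rating = 4, price = 14, meets the rule → Match. {stock=24, rating=4, category=toy, price=24}: rating = 4, price = 24, does not pass → No match. {stock=11, rating=4, category=tool, price=13}: rating = 4, price = 13, meets the rule → Match.

Match, No match, Match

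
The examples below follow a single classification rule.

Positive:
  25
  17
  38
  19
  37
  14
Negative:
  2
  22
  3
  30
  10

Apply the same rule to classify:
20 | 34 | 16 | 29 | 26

The simplest hypothesis consistent with all the labels is: digit sum ≥ 5.

Negative, Positive, Positive, Positive, Positive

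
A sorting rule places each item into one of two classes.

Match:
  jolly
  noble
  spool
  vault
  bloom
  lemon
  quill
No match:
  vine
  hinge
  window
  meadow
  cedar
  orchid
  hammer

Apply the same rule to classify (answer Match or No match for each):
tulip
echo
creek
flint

Match, No match, No match, Match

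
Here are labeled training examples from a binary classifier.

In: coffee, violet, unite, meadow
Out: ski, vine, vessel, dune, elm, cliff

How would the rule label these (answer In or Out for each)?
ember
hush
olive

Out, Out, In

Every 'In' example satisfies: has ≥ 3 vowels. None of the 'Out' examples do.
ember → 2 vowels → Out.
hush → 1 vowel → Out.
olive → 3 vowels → In.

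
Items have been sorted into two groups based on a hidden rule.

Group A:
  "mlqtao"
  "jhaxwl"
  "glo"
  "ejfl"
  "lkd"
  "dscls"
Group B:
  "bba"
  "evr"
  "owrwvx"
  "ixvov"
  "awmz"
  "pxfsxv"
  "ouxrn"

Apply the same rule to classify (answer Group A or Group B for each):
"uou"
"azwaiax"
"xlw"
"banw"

Group B, Group B, Group A, Group B

One predicate separates the groups cleanly: contains 'l'.
"uou": no 'l' — fails this test, so Group B.
"azwaiax": no 'l' — fails this test, so Group B.
"xlw": has 'l' — has this property, so Group A.
"banw": no 'l' — fails this test, so Group B.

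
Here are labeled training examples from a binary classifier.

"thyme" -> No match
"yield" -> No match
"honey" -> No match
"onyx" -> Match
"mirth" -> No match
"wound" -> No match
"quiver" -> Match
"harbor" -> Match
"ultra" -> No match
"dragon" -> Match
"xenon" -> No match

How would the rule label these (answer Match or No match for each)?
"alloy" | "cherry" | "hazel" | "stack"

The simplest hypothesis consistent with all the labels is: even length.
"alloy": length 5 — lacks this property, so No match. "cherry": length 6 — fits, so Match. "hazel": length 5 — lacks this property, so No match. "stack": length 5 — lacks this property, so No match.

No match, Match, No match, No match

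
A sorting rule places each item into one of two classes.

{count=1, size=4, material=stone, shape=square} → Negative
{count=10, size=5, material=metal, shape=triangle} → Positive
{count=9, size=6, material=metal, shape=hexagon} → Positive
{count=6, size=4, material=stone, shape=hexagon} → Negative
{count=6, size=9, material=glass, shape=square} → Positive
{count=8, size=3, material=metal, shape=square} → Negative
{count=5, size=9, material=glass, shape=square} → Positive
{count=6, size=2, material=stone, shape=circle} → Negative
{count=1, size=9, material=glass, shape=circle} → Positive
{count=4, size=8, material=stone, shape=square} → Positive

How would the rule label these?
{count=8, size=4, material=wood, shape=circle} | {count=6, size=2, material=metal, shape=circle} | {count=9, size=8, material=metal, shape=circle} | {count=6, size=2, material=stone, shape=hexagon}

One predicate separates the groups cleanly: size ≥ 5.
{count=8, size=4, material=wood, shape=circle}: size = 4 — does not pass, so Negative.
{count=6, size=2, material=metal, shape=circle}: size = 2 — does not pass, so Negative.
{count=9, size=8, material=metal, shape=circle}: size = 8 — matches, so Positive.
{count=6, size=2, material=stone, shape=hexagon}: size = 2 — does not pass, so Negative.

Negative, Negative, Positive, Negative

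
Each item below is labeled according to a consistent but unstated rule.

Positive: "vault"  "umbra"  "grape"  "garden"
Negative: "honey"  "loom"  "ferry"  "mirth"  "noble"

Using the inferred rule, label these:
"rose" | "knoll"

The distinguishing property — contains 'a' — holds for all the 'Positive' cases and none of the 'Negative' cases.
"rose" → no 'a' → Negative. "knoll" → no 'a' → Negative.

Negative, Negative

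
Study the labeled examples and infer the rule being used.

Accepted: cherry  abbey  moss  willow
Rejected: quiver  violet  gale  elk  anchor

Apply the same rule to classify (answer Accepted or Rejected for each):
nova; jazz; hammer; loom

The rule appears to be: has a double letter.

Rejected, Accepted, Accepted, Accepted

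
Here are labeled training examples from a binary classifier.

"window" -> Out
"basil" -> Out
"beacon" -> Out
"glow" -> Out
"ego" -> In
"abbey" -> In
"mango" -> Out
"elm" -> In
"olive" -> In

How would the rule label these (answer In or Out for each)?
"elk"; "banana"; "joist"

Rule: starts with a vowel. This holds for each 'In' example and fails for each 'Out' one.
"elk" → starts with 'e' → In. "banana" → starts with 'b' → Out. "joist" → starts with 'j' → Out.

In, Out, Out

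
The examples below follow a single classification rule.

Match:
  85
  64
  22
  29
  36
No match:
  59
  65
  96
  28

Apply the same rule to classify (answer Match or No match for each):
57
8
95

Match, Match, No match

A rule that fits every label: ≡ 1 (mod 7) — true of each 'Match' example, false of each 'No match' one.
57: 57 mod 7 = 1 — satisfies this, so Match. 8: 8 mod 7 = 1 — satisfies this, so Match. 95: 95 mod 7 = 4 — lacks this property, so No match.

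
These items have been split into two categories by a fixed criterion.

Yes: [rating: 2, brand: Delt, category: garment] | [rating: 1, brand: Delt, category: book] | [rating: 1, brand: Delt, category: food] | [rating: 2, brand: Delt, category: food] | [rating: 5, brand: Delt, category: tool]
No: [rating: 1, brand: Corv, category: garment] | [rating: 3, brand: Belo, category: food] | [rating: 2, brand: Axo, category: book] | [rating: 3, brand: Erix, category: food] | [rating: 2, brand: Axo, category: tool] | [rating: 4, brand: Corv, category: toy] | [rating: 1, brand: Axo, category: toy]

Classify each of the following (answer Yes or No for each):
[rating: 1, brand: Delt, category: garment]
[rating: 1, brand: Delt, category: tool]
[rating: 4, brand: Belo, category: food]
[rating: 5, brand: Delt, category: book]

Yes, Yes, No, Yes

Looking at the examples, the only property every 'Yes' case has and every 'No' case lacks is: brand is Delt.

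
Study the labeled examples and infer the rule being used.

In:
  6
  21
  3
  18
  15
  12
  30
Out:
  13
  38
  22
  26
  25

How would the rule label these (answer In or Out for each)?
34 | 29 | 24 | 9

Every 'In' example satisfies: multiple of 3. None of the 'Out' examples do.
34: Out (34 = 3·11 + 1).
29: Out (29 = 3·9 + 2).
24: In (24 = 3·8).
9: In (9 = 3·3).

Out, Out, In, In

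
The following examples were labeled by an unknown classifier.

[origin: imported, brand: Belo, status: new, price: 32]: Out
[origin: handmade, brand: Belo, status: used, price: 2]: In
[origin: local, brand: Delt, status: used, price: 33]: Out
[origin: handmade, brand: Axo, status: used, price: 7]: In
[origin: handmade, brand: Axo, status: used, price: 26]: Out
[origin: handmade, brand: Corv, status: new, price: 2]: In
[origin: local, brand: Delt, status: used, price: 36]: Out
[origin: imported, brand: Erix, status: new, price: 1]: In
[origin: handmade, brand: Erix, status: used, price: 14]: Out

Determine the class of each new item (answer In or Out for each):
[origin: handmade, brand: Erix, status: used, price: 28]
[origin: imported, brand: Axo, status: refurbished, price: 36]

Out, Out

The rule appears to be: price ≤ 7.
[origin: handmade, brand: Erix, status: used, price: 28]: price = 28 — does not satisfy this, so Out. [origin: imported, brand: Axo, status: refurbished, price: 36]: price = 36 — does not satisfy this, so Out.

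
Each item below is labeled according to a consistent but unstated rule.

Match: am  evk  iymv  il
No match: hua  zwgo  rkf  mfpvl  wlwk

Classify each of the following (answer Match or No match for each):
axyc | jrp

Match, No match

The rule appears to be: starts with a vowel.
axyc — starts with 'a', hence Match.
jrp — starts with 'j', hence No match.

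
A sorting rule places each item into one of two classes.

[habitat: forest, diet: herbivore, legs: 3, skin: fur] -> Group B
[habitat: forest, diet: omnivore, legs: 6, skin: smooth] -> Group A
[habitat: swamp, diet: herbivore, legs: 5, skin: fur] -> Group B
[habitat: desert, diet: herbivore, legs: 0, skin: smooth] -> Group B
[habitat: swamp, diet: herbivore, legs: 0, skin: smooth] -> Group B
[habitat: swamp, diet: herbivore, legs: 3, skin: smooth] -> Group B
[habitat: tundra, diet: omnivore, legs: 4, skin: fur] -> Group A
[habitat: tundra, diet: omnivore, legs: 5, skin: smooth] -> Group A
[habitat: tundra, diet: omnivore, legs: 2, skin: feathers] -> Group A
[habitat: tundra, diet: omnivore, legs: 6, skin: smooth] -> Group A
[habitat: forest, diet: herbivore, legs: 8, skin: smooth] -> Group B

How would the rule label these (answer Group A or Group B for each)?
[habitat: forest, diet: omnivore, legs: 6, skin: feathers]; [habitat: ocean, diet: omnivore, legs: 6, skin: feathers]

A rule that fits every label: diet is omnivore — true of each 'Group A' example, false of each 'Group B' one.

Group A, Group A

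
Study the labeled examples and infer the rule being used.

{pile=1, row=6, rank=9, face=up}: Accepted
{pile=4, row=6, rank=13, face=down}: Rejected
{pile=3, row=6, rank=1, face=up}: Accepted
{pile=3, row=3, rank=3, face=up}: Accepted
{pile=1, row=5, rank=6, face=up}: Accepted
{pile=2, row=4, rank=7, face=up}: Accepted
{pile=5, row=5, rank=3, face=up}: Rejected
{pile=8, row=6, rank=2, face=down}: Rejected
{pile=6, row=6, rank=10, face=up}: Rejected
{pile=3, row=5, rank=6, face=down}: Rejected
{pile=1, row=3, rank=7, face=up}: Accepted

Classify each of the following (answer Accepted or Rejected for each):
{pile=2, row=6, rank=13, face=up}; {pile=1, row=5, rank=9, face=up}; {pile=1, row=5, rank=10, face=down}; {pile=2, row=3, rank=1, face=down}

The pattern is that an item is 'Accepted' exactly when: face is up AND pile ≤ 3.
{pile=2, row=6, rank=13, face=up} — face is up, pile = 2, hence Accepted.
{pile=1, row=5, rank=9, face=up} — face is up, pile = 1, hence Accepted.
{pile=1, row=5, rank=10, face=down} — face is down, pile = 1, hence Rejected.
{pile=2, row=3, rank=1, face=down} — face is down, pile = 2, hence Rejected.

Accepted, Accepted, Rejected, Rejected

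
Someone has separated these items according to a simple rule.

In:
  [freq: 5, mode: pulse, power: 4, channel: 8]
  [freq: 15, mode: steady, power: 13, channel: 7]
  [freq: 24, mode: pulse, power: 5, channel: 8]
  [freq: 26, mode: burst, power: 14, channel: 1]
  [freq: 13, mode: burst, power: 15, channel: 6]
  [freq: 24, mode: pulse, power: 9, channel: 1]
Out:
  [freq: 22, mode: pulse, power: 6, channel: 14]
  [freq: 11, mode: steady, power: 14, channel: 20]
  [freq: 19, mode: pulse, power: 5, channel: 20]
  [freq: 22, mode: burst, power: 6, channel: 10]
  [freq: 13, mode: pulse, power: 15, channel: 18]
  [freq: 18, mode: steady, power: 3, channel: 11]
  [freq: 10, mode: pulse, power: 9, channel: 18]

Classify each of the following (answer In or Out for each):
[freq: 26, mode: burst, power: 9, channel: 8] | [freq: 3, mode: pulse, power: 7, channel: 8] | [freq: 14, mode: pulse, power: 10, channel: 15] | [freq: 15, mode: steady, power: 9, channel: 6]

All 'In' examples share one property — channel ≤ 8 — and every 'Out' example lacks it.
[freq: 26, mode: burst, power: 9, channel: 8]: In (channel = 8). [freq: 3, mode: pulse, power: 7, channel: 8]: In (channel = 8). [freq: 14, mode: pulse, power: 10, channel: 15]: Out (channel = 15). [freq: 15, mode: steady, power: 9, channel: 6]: In (channel = 6).

In, In, Out, In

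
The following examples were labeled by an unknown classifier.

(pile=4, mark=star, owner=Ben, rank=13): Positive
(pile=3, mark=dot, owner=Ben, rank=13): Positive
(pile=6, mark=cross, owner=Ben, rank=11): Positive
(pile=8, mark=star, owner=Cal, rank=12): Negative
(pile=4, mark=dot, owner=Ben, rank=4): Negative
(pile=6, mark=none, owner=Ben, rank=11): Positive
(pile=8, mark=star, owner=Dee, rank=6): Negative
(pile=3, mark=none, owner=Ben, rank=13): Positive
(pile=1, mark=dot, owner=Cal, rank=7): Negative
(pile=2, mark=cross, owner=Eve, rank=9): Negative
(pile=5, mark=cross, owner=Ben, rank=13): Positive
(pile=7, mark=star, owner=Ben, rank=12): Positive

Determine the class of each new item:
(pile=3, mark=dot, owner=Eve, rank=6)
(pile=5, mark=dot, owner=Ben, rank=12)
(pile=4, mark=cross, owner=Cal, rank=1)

Negative, Positive, Negative

Every 'Positive' example satisfies: owner is Ben AND rank ≥ 6. None of the 'Negative' examples do.
(pile=3, mark=dot, owner=Eve, rank=6) → owner is Eve, rank = 6 → Negative.
(pile=5, mark=dot, owner=Ben, rank=12) → owner is Ben, rank = 12 → Positive.
(pile=4, mark=cross, owner=Cal, rank=1) → owner is Cal, rank = 1 → Negative.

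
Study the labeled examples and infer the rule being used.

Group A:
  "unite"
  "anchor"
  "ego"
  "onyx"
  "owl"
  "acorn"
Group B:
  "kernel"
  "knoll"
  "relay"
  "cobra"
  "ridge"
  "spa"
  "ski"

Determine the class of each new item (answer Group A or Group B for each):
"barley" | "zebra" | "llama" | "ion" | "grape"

Group B, Group B, Group B, Group A, Group B

A rule that fits every label: starts with a vowel — true of each 'Group A' example, false of each 'Group B' one.
"barley" — starts with 'b', hence Group B. "zebra" — starts with 'z', hence Group B. "llama" — starts with 'l', hence Group B. "ion" — starts with 'i', hence Group A. "grape" — starts with 'g', hence Group B.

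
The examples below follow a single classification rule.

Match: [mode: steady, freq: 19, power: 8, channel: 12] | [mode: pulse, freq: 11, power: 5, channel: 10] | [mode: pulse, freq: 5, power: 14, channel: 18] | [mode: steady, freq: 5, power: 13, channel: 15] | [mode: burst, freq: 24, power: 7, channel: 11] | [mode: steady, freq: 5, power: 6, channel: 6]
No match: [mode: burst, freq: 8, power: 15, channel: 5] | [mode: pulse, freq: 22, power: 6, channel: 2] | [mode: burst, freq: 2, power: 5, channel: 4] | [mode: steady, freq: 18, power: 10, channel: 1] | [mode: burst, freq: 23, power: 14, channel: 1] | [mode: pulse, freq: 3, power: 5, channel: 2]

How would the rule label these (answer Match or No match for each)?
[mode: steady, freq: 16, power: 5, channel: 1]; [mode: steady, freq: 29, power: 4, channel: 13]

The distinguishing property — channel ≥ 6 — holds for all the 'Match' cases and none of the 'No match' cases.

No match, Match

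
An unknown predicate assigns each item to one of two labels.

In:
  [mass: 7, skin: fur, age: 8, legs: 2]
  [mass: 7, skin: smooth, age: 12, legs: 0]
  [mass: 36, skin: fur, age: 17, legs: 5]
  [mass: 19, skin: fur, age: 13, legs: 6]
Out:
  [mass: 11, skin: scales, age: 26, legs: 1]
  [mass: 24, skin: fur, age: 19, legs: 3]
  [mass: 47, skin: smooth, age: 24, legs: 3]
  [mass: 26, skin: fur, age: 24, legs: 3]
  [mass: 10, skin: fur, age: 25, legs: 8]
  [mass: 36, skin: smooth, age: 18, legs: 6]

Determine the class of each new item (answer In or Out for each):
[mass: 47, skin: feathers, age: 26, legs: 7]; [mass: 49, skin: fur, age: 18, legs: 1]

Out, Out

Every 'In' example satisfies: age ≤ 17. None of the 'Out' examples do.
[mass: 47, skin: feathers, age: 26, legs: 7] → age = 26 → Out.
[mass: 49, skin: fur, age: 18, legs: 1] → age = 18 → Out.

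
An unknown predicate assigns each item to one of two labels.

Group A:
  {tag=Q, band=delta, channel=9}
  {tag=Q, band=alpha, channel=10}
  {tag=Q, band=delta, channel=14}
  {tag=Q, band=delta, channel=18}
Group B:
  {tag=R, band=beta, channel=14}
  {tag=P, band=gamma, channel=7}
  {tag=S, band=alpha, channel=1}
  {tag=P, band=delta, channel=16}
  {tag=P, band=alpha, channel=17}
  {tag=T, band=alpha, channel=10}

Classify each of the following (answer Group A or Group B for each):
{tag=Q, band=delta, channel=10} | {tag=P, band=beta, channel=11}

Group A, Group B

Every 'Group A' example satisfies: tag is Q. None of the 'Group B' examples do.
{tag=Q, band=delta, channel=10}: Group A (tag is Q). {tag=P, band=beta, channel=11}: Group B (tag is P).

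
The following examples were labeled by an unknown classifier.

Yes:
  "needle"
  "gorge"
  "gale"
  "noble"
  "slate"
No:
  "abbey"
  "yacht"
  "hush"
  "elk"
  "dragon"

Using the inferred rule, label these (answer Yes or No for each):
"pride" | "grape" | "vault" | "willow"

Every 'Yes' example satisfies: ends with 'e'. None of the 'No' examples do.

Yes, Yes, No, No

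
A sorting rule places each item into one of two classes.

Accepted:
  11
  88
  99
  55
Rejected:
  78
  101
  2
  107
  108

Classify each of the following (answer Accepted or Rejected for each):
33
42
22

The rule appears to be: multiple of 11.

Accepted, Rejected, Accepted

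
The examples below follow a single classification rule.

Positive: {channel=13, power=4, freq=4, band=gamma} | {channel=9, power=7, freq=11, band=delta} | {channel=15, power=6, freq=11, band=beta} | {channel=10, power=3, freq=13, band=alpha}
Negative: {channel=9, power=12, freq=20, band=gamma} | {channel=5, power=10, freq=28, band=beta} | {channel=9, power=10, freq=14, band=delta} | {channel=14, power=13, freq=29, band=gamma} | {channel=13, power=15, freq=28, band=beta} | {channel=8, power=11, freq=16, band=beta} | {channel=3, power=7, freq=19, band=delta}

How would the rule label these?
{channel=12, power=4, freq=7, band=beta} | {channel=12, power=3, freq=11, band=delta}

The distinguishing property — freq ≤ 13 — holds for all the 'Positive' cases and none of the 'Negative' cases.
{channel=12, power=4, freq=7, band=beta}: freq = 7 — matches, so Positive.
{channel=12, power=3, freq=11, band=delta}: freq = 11 — matches, so Positive.

Positive, Positive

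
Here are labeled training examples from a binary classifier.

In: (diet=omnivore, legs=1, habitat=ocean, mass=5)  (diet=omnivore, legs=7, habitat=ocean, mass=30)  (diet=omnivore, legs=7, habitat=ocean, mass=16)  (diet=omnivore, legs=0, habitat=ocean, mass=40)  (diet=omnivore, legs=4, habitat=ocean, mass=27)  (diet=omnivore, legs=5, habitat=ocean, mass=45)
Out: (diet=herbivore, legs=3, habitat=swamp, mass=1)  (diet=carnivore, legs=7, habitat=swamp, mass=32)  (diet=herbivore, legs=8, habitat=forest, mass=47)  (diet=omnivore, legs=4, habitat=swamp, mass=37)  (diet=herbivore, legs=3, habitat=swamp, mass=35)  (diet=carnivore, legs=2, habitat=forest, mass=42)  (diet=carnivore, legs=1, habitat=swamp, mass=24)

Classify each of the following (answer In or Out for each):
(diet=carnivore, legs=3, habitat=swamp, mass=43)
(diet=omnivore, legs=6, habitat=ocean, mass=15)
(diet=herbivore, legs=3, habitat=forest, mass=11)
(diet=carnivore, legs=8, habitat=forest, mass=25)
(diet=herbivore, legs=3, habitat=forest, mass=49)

Out, In, Out, Out, Out

The distinguishing property — habitat is ocean — holds for all the 'In' cases and none of the 'Out' cases.
(diet=carnivore, legs=3, habitat=swamp, mass=43) → habitat is swamp → Out.
(diet=omnivore, legs=6, habitat=ocean, mass=15) → habitat is ocean → In.
(diet=herbivore, legs=3, habitat=forest, mass=11) → habitat is forest → Out.
(diet=carnivore, legs=8, habitat=forest, mass=25) → habitat is forest → Out.
(diet=herbivore, legs=3, habitat=forest, mass=49) → habitat is forest → Out.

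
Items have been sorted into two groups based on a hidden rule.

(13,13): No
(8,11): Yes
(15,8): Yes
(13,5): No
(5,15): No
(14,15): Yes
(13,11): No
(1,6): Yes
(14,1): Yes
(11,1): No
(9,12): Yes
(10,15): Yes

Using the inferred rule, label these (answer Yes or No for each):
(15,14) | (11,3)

Yes, No

One predicate separates the groups cleanly: sum is odd.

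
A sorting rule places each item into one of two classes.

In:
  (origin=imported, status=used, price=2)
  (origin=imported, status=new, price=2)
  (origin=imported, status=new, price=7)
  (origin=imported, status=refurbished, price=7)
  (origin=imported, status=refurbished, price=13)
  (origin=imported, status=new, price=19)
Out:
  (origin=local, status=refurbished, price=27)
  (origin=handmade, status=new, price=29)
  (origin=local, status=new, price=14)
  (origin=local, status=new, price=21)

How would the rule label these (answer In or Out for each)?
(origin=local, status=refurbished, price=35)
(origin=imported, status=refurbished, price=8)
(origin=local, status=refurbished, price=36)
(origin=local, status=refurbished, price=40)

Out, In, Out, Out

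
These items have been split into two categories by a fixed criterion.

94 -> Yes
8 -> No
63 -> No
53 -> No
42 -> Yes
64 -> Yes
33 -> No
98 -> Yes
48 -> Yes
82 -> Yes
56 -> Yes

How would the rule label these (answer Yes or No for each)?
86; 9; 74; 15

Yes, No, Yes, No

One predicate separates the groups cleanly: even AND at least 33.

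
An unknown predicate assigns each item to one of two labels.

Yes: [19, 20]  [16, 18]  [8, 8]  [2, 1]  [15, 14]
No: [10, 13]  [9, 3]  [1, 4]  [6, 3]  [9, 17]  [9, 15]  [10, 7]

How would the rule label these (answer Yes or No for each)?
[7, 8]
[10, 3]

A rule that fits every label: |first − second| ≤ 2 — true of each 'Yes' example, false of each 'No' one.

Yes, No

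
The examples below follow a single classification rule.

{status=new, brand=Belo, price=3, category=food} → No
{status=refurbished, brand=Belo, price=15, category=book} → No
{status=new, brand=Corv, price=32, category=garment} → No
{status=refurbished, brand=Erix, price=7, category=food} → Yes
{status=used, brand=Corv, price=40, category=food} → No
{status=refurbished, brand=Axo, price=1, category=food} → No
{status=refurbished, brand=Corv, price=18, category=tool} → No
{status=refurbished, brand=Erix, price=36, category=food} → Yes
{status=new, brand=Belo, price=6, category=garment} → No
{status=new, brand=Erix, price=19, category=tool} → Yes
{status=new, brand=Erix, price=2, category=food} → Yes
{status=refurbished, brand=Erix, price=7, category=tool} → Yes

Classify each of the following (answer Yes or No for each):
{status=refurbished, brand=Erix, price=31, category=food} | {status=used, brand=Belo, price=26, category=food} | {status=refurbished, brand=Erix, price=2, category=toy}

Checking candidate rules against both groups, what survives is: brand is Erix.
{status=refurbished, brand=Erix, price=31, category=food}: brand is Erix — matches, so Yes. {status=used, brand=Belo, price=26, category=food}: brand is Belo — doesn't qualify, so No. {status=refurbished, brand=Erix, price=2, category=toy}: brand is Erix — matches, so Yes.

Yes, No, Yes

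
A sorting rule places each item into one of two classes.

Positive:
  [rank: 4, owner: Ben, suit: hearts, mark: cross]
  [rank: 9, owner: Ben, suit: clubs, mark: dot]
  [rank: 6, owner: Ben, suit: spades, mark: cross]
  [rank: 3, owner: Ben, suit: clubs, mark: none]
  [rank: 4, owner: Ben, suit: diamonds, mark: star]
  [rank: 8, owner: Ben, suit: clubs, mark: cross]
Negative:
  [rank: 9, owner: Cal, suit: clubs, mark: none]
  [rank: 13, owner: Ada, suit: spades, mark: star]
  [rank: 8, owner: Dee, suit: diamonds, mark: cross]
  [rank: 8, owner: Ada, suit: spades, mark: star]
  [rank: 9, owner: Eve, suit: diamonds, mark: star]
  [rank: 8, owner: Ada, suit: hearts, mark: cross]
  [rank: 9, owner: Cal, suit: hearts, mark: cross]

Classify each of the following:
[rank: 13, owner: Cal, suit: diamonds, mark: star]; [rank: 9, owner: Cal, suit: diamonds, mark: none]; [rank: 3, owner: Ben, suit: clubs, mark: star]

The classifier is using: owner is Ben.
[rank: 13, owner: Cal, suit: diamonds, mark: star]: owner is Cal, doesn't qualify → Negative. [rank: 9, owner: Cal, suit: diamonds, mark: none]: owner is Cal, doesn't qualify → Negative. [rank: 3, owner: Ben, suit: clubs, mark: star]: owner is Ben, meets the rule → Positive.

Negative, Negative, Positive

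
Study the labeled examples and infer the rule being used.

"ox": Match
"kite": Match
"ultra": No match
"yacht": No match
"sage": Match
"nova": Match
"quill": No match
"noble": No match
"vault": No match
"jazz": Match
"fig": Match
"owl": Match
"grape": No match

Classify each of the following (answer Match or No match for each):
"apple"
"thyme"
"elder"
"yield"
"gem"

The pattern is that an item is 'Match' exactly when: length ≤ 4.
"apple" — length 5, hence No match.
"thyme" — length 5, hence No match.
"elder" — length 5, hence No match.
"yield" — length 5, hence No match.
"gem" — length 3, hence Match.

No match, No match, No match, No match, Match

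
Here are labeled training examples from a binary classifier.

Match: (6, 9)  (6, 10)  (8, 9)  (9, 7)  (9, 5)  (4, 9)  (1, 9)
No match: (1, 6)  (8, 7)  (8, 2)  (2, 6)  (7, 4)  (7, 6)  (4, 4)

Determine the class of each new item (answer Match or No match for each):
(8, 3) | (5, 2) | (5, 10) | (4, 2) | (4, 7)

No match, No match, Match, No match, No match

'Match' ⟺ max ≥ 9.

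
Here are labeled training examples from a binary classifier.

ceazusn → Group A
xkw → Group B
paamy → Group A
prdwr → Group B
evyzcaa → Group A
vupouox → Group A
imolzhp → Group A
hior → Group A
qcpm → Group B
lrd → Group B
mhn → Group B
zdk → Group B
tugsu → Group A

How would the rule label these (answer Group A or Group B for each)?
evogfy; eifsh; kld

Group A, Group A, Group B

The simplest hypothesis consistent with all the labels is: has ≥ 1 vowels.
Group A: evogfy, since 2 vowels.
Group A: eifsh, since 2 vowels.
Group B: kld, since 0 vowels.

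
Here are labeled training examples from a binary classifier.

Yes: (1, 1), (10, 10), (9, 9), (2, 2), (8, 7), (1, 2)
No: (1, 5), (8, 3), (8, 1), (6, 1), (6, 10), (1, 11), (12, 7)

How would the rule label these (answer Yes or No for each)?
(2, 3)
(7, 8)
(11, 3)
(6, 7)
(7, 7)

Rule: |first − second| ≤ 1. This holds for each 'Yes' example and fails for each 'No' one.
Yes: (2, 3), since |2−3| = 1. Yes: (7, 8), since |7−8| = 1. No: (11, 3), since |11−3| = 8. Yes: (6, 7), since |6−7| = 1. Yes: (7, 7), since |7−7| = 0.

Yes, Yes, No, Yes, Yes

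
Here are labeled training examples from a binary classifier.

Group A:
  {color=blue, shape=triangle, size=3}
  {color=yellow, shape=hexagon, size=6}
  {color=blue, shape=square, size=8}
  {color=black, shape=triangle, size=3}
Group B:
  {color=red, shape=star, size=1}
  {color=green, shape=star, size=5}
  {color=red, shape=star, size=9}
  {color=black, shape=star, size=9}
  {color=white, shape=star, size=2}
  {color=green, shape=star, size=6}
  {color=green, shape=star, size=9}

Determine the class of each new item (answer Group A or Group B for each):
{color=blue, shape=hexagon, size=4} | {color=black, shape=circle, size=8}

Looking at the examples, the only property every 'Group A' case has and every 'Group B' case lacks is: shape is not star.
Group A: {color=blue, shape=hexagon, size=4}, since shape is hexagon.
Group A: {color=black, shape=circle, size=8}, since shape is circle.

Group A, Group A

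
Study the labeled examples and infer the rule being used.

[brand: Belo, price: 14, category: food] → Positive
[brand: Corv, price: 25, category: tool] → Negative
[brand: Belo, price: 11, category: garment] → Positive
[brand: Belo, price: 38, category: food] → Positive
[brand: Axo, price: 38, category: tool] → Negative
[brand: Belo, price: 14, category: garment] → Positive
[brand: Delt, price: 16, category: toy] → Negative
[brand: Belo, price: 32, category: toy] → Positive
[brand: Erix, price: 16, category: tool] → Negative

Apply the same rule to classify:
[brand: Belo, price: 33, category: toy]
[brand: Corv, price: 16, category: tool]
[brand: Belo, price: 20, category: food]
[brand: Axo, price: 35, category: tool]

Positive, Negative, Positive, Negative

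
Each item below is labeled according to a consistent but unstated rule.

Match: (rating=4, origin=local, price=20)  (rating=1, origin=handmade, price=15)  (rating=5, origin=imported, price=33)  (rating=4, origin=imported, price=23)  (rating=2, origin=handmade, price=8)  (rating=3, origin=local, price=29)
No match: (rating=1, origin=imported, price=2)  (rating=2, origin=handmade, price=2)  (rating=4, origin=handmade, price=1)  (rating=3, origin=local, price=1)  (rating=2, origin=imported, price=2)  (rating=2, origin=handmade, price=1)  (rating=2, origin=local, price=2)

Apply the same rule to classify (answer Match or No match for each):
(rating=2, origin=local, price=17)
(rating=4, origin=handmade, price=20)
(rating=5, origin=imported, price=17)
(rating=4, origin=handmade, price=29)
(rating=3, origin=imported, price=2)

Match, Match, Match, Match, No match

The classifier is using: price ≥ 8.
(rating=2, origin=local, price=17): Match (price = 17).
(rating=4, origin=handmade, price=20): Match (price = 20).
(rating=5, origin=imported, price=17): Match (price = 17).
(rating=4, origin=handmade, price=29): Match (price = 29).
(rating=3, origin=imported, price=2): No match (price = 2).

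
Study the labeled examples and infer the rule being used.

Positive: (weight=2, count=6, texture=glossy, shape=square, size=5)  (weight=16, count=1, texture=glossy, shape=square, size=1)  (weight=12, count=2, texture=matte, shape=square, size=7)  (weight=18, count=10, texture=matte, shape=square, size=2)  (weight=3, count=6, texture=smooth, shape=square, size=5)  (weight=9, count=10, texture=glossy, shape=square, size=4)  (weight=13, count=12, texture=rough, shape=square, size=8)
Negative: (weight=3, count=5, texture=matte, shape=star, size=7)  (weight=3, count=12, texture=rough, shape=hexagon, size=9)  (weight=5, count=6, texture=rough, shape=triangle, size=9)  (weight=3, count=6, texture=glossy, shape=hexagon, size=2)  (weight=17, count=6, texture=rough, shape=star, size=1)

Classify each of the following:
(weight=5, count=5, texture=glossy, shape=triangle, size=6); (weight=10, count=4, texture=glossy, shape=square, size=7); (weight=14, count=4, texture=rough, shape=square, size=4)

The simplest hypothesis consistent with all the labels is: shape is square.
(weight=5, count=5, texture=glossy, shape=triangle, size=6) — shape is triangle, hence Negative. (weight=10, count=4, texture=glossy, shape=square, size=7) — shape is square, hence Positive. (weight=14, count=4, texture=rough, shape=square, size=4) — shape is square, hence Positive.

Negative, Positive, Positive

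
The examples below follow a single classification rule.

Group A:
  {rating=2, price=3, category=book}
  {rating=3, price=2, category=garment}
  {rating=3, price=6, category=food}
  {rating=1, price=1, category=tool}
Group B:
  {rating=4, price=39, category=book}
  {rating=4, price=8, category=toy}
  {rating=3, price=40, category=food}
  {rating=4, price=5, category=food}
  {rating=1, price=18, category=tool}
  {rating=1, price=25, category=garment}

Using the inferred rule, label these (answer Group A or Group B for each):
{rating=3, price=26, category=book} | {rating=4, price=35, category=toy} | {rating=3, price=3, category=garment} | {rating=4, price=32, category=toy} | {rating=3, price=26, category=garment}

The common property of the 'Group A' items is: price ≤ 6 AND rating ≤ 3. No 'Group B' item has it.

Group B, Group B, Group A, Group B, Group B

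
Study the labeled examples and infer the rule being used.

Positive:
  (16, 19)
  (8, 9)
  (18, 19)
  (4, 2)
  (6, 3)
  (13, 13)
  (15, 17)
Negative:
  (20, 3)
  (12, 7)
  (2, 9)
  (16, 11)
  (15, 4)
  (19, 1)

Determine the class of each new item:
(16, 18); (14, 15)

All 'Positive' examples share one property — |first − second| ≤ 3 — and every 'Negative' example lacks it.
(16, 18) — |16−18| = 2, hence Positive. (14, 15) — |14−15| = 1, hence Positive.

Positive, Positive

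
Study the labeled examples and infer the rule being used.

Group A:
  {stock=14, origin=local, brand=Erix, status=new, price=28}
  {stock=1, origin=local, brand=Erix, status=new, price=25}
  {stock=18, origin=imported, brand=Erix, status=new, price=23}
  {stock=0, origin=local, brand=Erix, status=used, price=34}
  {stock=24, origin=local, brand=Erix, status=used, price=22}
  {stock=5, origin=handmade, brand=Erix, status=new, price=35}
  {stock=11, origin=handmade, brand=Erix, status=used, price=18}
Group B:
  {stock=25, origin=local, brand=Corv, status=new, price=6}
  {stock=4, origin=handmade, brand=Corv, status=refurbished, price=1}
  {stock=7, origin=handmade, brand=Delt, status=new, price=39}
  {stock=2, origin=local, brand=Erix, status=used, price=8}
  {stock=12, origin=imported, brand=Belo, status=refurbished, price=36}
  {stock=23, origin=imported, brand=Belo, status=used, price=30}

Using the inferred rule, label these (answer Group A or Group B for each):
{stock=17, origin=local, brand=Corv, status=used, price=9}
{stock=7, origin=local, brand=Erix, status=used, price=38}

Group B, Group A

A rule that fits every label: brand is Erix AND price ≥ 18 — true of each 'Group A' example, false of each 'Group B' one.
{stock=17, origin=local, brand=Corv, status=used, price=9} → brand is Corv, price = 9 → Group B. {stock=7, origin=local, brand=Erix, status=used, price=38} → brand is Erix, price = 38 → Group A.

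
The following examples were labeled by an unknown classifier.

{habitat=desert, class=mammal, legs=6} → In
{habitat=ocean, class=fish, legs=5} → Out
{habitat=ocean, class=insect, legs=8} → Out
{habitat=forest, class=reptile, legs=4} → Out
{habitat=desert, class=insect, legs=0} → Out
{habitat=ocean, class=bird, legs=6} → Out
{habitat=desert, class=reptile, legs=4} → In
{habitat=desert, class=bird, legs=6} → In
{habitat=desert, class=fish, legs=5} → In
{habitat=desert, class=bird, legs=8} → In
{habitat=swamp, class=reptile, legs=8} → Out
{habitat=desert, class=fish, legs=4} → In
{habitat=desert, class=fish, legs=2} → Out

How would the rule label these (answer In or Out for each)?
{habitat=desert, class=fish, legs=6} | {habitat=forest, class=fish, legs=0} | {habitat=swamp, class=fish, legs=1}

In, Out, Out

Rule: habitat is desert AND legs ≥ 4. This holds for each 'In' example and fails for each 'Out' one.
{habitat=desert, class=fish, legs=6} — habitat is desert, legs = 6, hence In. {habitat=forest, class=fish, legs=0} — habitat is forest, legs = 0, hence Out. {habitat=swamp, class=fish, legs=1} — habitat is swamp, legs = 1, hence Out.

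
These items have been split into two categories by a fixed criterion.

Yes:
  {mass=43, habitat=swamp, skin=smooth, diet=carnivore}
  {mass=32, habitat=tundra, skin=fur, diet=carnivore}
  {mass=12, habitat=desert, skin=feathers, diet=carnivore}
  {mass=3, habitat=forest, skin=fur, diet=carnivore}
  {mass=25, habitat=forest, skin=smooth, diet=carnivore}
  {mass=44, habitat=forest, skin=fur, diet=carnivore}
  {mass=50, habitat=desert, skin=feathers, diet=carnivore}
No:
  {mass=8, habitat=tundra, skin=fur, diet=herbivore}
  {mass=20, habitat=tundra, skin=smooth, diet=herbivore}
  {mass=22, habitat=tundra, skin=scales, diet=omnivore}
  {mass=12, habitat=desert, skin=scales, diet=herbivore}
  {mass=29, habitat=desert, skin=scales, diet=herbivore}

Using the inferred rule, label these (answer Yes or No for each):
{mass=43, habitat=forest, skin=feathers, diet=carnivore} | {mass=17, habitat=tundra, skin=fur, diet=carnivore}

Yes, Yes

The simplest hypothesis consistent with all the labels is: diet is carnivore.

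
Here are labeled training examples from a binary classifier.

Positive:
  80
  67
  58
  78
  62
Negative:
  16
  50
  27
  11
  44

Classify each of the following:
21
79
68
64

The simplest hypothesis consistent with all the labels is: at least 58.
21: Negative (21 < 58). 79: Positive (79 ≥ 58). 68: Positive (68 ≥ 58). 64: Positive (64 ≥ 58).

Negative, Positive, Positive, Positive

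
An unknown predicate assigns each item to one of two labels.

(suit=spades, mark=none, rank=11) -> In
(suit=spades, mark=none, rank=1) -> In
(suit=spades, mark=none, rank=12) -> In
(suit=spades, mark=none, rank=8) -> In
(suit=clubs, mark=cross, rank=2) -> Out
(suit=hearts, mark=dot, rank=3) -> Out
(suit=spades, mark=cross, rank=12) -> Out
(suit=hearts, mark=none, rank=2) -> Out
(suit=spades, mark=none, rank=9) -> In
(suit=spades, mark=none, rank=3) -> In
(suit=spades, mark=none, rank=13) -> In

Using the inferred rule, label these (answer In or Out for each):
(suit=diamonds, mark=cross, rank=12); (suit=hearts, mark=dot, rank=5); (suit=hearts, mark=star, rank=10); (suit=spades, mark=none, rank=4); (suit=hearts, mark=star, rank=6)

One predicate separates the groups cleanly: mark is none AND suit is spades.
(suit=diamonds, mark=cross, rank=12) → mark is cross, suit is diamonds → Out. (suit=hearts, mark=dot, rank=5) → mark is dot, suit is hearts → Out. (suit=hearts, mark=star, rank=10) → mark is star, suit is hearts → Out. (suit=spades, mark=none, rank=4) → mark is none, suit is spades → In. (suit=hearts, mark=star, rank=6) → mark is star, suit is hearts → Out.

Out, Out, Out, In, Out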